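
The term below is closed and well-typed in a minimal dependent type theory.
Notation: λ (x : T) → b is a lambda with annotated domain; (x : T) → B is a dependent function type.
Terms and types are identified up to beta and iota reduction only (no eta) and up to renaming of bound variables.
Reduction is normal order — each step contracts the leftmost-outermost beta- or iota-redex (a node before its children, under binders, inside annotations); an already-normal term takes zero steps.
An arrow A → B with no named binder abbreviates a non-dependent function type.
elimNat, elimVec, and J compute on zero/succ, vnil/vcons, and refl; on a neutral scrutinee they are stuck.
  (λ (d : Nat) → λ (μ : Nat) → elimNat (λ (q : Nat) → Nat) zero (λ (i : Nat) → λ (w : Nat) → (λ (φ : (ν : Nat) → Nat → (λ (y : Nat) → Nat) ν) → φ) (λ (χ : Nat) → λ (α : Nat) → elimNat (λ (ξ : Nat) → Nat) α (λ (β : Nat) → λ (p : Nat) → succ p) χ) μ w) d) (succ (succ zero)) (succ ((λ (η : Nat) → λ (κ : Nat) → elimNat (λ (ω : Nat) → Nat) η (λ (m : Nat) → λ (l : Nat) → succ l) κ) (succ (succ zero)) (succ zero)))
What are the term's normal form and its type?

reduced normal form:
  succ (succ (succ (succ (succ (succ (succ (succ zero)))))))
inferred type:
  Nat
observation: 53 normal-order steps normalize the term, beginning with a beta-redex.


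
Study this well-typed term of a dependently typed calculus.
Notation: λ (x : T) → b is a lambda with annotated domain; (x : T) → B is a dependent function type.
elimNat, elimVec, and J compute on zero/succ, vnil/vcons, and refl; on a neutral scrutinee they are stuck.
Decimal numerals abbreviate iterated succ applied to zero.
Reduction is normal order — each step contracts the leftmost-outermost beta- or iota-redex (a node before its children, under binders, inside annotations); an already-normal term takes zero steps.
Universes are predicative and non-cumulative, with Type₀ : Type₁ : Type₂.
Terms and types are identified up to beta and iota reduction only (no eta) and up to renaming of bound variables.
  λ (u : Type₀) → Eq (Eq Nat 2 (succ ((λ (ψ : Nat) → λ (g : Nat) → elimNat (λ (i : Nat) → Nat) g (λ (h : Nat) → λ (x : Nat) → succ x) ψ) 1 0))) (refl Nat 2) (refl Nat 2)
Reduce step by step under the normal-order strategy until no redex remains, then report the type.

reduction (normal order):
  λ (u : Type₀) → Eq (Eq Nat 2 (succ ((λ (ψ : Nat) → λ (g : Nat) → elimNat (λ (i : Nat) → Nat) g (λ (h : Nat) → λ (x : Nat) → succ x) ψ) 1 0))) (refl Nat 2) (refl Nat 2)
  ~> λ (u : Type₀) → Eq (Eq Nat 2 (succ ((λ (ψ : Nat) → elimNat (λ (g : Nat) → Nat) ψ (λ (i : Nat) → λ (h : Nat) → succ h) 1) 0))) (refl Nat 2) (refl Nat 2)
  ~> λ (u : Type₀) → Eq (Eq Nat 2 (succ (elimNat (λ (ψ : Nat) → Nat) 0 (λ (g : Nat) → λ (i : Nat) → succ i) 1))) (refl Nat 2) (refl Nat 2)
  ~> λ (u : Type₀) → Eq (Eq Nat 2 (succ ((λ (ψ : Nat) → λ (g : Nat) → succ g) 0 (elimNat (λ (i : Nat) → Nat) 0 (λ (h : Nat) → λ (x : Nat) → succ x) 0)))) (refl Nat 2) (refl Nat 2)
  ~> λ (u : Type₀) → Eq (Eq Nat 2 (succ ((λ (ψ : Nat) → succ ψ) (elimNat (λ (g : Nat) → Nat) 0 (λ (i : Nat) → λ (h : Nat) → succ h) 0)))) (refl Nat 2) (refl Nat 2)
  ~> λ (u : Type₀) → Eq (Eq Nat 2 (succ (succ (elimNat (λ (ψ : Nat) → Nat) 0 (λ (g : Nat) → λ (i : Nat) → succ i) 0)))) (refl Nat 2) (refl Nat 2)
  ~> λ (u : Type₀) → Eq (Eq Nat 2 2) (refl Nat 2) (refl Nat 2)
inferred type:
  (u : Type₀) → Type₀


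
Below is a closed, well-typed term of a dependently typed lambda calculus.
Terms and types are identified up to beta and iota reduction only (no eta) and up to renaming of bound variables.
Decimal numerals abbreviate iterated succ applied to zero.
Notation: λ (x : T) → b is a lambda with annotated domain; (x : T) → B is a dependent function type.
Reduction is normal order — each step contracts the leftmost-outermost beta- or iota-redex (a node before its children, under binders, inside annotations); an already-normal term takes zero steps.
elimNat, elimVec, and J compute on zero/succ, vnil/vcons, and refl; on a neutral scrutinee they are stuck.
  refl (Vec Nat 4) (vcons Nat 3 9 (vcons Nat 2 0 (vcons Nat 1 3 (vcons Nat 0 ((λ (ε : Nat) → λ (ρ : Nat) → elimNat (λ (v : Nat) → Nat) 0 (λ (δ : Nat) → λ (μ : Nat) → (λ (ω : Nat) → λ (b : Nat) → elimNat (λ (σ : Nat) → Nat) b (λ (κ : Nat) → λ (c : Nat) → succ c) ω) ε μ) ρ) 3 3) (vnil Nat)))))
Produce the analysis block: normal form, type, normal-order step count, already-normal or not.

resulting normal form:
  refl (Vec Nat 4) (vcons Nat 3 9 (vcons Nat 2 0 (vcons Nat 1 3 (vcons Nat 0 9 (vnil Nat)))))
type:
  Eq (Vec Nat 4) (vcons Nat 3 9 (vcons Nat 2 0 (vcons Nat 1 3 (vcons Nat 0 9 (vnil Nat))))) (vcons Nat 3 9 (vcons Nat 2 0 (vcons Nat 1 3 (vcons Nat 0 9 (vnil Nat)))))
reduction steps (normal order): 48
already normal: no
first redex: a beta-redex


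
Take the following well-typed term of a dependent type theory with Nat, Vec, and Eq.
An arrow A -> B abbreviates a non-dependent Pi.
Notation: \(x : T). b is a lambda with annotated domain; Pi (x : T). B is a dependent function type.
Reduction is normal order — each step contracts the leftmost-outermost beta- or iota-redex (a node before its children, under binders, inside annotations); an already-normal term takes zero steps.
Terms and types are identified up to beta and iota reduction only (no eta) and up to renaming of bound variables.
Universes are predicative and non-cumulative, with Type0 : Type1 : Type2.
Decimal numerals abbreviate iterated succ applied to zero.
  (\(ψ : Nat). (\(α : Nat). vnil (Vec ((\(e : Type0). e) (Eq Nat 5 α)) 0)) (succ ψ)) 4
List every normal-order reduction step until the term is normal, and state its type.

normal-order reduction:
  (\(ψ : Nat). (\(α : Nat). vnil (Vec ((\(e : Type0). e) (Eq Nat 5 α)) 0)) (succ ψ)) 4
  ~> (\(ψ : Nat). vnil (Vec ((\(α : Type0). α) (Eq Nat 5 ψ)) 0)) 5
  ~> vnil (Vec ((\(ψ : Type0). ψ) (Eq Nat 5 5)) 0)
  ~> vnil (Vec (Eq Nat 5 5) 0)
the term's type:
  Vec (Vec (Eq Nat 5 5) 0) 0


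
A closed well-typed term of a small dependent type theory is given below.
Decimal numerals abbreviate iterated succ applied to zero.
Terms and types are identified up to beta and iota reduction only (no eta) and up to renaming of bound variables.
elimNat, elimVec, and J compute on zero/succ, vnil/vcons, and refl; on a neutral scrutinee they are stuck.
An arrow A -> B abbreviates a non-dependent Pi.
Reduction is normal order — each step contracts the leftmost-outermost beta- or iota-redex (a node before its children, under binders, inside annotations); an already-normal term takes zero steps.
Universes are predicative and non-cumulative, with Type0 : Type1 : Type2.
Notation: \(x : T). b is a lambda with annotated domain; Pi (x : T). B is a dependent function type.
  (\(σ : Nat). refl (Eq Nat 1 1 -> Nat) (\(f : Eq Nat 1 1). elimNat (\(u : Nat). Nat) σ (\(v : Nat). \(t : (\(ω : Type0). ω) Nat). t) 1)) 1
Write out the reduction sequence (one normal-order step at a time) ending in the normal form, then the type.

reduction (normal order):
  (\(σ : Nat). refl (Eq Nat 1 1 -> Nat) (\(f : Eq Nat 1 1). elimNat (\(u : Nat). Nat) σ (\(v : Nat). \(t : (\(ω : Type0). ω) Nat). t) 1)) 1
  ~> refl (Eq Nat 1 1 -> Nat) (\(σ : Eq Nat 1 1). elimNat (\(f : Nat). Nat) 1 (\(u : Nat). \(v : (\(t : Type0). t) Nat). v) 1)
  ~> refl (Eq Nat 1 1 -> Nat) (\(σ : Eq Nat 1 1). (\(f : Nat). \(u : (\(v : Type0). v) Nat). u) 0 (elimNat (\(t : Nat). Nat) 1 (\(ω : Nat). \(j : (\(χ : Type0). χ) Nat). j) 0))
  ~> refl (Eq Nat 1 1 -> Nat) (\(σ : Eq Nat 1 1). (\(f : (\(u : Type0). u) Nat). f) (elimNat (\(v : Nat). Nat) 1 (\(t : Nat). \(ω : (\(j : Type0). j) Nat). ω) 0))
  ~> refl (Eq Nat 1 1 -> Nat) (\(σ : Eq Nat 1 1). elimNat (\(f : Nat). Nat) 1 (\(u : Nat). \(v : (\(t : Type0). t) Nat). v) 0)
  ~> refl (Eq Nat 1 1 -> Nat) (\(σ : Eq Nat 1 1). 1)
the term's type:
  Eq (Eq Nat 1 1 -> Nat) (\(σ : Eq Nat 1 1). 1) (\(f : Eq Nat 1 1). 1)


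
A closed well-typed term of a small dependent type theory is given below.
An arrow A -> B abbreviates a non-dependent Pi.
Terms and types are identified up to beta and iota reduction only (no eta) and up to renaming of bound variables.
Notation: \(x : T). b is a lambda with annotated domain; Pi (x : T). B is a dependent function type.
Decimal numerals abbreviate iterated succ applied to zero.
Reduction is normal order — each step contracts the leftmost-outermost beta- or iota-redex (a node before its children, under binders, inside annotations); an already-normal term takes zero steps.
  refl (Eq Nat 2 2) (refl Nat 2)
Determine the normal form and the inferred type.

resulting normal form:
  refl (Eq Nat 2 2) (refl Nat 2)
the term's type:
  Eq (Eq Nat 2 2) (refl Nat 2) (refl Nat 2)
observation: no redex remains anywhere in the term; it is its own normal form.


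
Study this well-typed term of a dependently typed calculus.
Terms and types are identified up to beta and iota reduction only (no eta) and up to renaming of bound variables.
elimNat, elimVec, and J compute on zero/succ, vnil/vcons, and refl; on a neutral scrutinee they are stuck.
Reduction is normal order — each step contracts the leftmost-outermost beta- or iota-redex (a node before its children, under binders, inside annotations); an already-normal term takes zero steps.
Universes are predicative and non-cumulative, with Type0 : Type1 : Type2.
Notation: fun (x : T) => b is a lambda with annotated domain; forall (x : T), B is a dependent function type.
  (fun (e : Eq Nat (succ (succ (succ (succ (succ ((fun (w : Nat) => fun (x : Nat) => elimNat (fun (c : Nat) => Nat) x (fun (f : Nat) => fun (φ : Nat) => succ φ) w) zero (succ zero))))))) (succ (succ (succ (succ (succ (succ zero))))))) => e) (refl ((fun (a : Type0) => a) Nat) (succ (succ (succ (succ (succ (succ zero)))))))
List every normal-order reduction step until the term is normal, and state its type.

normal-order reduction:
  (fun (e : Eq Nat (succ (succ (succ (succ (succ ((fun (w : Nat) => fun (x : Nat) => elimNat (fun (c : Nat) => Nat) x (fun (f : Nat) => fun (φ : Nat) => succ φ) w) zero (succ zero))))))) (succ (succ (succ (succ (succ (succ zero))))))) => e) (refl ((fun (a : Type0) => a) Nat) (succ (succ (succ (succ (succ (succ zero)))))))
  ~> refl ((fun (e : Type0) => e) Nat) (succ (succ (succ (succ (succ (succ zero))))))
  ~> refl Nat (succ (succ (succ (succ (succ (succ zero))))))
type:
  Eq Nat (succ (succ (succ (succ (succ (succ zero)))))) (succ (succ (succ (succ (succ (succ zero))))))


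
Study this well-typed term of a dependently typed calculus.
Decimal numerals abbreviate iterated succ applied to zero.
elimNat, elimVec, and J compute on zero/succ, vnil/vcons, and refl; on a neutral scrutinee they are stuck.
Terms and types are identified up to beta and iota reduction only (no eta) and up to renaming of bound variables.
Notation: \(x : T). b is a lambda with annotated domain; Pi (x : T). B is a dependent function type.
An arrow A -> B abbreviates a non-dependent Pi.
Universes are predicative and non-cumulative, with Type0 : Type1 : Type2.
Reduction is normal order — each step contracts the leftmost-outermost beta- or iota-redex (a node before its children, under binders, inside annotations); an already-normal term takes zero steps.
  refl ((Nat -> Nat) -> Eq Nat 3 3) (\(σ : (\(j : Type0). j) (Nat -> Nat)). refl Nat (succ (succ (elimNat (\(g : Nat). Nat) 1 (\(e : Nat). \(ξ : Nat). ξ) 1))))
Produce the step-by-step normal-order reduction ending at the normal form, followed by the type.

normal-order reduction sequence:
  refl ((Nat -> Nat) -> Eq Nat 3 3) (\(σ : (\(j : Type0). j) (Nat -> Nat)). refl Nat (succ (succ (elimNat (\(g : Nat). Nat) 1 (\(e : Nat). \(ξ : Nat). ξ) 1))))
  ~> refl ((Nat -> Nat) -> Eq Nat 3 3) (\(σ : Nat -> Nat). refl Nat (succ (succ (elimNat (\(j : Nat). Nat) 1 (\(g : Nat). \(e : Nat). e) 1))))
  ~> refl ((Nat -> Nat) -> Eq Nat 3 3) (\(σ : Nat -> Nat). refl Nat (succ (succ ((\(j : Nat). \(g : Nat). g) 0 (elimNat (\(e : Nat). Nat) 1 (\(ξ : Nat). \(ρ : Nat). ρ) 0)))))
  ~> refl ((Nat -> Nat) -> Eq Nat 3 3) (\(σ : Nat -> Nat). refl Nat (succ (succ ((\(j : Nat). j) (elimNat (\(g : Nat). Nat) 1 (\(e : Nat). \(ξ : Nat). ξ) 0)))))
  ~> refl ((Nat -> Nat) -> Eq Nat 3 3) (\(σ : Nat -> Nat). refl Nat (succ (succ (elimNat (\(j : Nat). Nat) 1 (\(g : Nat). \(e : Nat). e) 0))))
  ~> refl ((Nat -> Nat) -> Eq Nat 3 3) (\(σ : Nat -> Nat). refl Nat 3)
the term's type:
  Eq ((Nat -> Nat) -> Eq Nat 3 3) (\(σ : Nat -> Nat). refl Nat 3) (\(j : Nat -> Nat). refl Nat 3)


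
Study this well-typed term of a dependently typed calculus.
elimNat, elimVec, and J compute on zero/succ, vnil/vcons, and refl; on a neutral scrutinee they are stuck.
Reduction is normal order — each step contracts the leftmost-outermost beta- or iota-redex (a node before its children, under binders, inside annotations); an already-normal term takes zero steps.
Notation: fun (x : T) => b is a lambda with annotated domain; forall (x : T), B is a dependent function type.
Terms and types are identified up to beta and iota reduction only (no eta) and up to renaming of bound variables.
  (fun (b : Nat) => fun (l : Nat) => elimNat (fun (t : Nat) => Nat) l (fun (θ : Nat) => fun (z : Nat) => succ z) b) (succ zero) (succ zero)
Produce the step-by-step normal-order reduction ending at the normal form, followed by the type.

normal-order reduction sequence:
  (fun (b : Nat) => fun (l : Nat) => elimNat (fun (t : Nat) => Nat) l (fun (θ : Nat) => fun (z : Nat) => succ z) b) (succ zero) (succ zero)
  ~> (fun (b : Nat) => elimNat (fun (l : Nat) => Nat) b (fun (t : Nat) => fun (θ : Nat) => succ θ) (succ zero)) (succ zero)
  ~> elimNat (fun (b : Nat) => Nat) (succ zero) (fun (l : Nat) => fun (t : Nat) => succ t) (succ zero)
  ~> (fun (b : Nat) => fun (l : Nat) => succ l) zero (elimNat (fun (t : Nat) => Nat) (succ zero) (fun (θ : Nat) => fun (z : Nat) => succ z) zero)
  ~> (fun (b : Nat) => succ b) (elimNat (fun (l : Nat) => Nat) (succ zero) (fun (t : Nat) => fun (θ : Nat) => succ θ) zero)
  ~> succ (elimNat (fun (b : Nat) => Nat) (succ zero) (fun (l : Nat) => fun (t : Nat) => succ t) zero)
  ~> succ (succ zero)
the term's type:
  Nat


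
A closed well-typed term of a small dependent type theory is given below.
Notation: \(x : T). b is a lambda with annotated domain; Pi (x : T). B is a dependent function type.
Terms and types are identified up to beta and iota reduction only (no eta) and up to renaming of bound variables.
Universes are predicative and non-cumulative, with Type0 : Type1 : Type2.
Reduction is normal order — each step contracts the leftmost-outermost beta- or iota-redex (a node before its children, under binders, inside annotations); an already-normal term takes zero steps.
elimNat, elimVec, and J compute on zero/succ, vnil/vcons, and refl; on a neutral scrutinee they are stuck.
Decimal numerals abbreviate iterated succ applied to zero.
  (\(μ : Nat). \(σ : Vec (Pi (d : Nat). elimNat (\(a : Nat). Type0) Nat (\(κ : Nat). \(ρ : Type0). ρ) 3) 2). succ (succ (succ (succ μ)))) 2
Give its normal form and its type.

resulting normal form:
  \(μ : Vec (Pi (σ : Nat). Nat) 2). 6
inferred type:
  Pi (μ : Vec (Pi (σ : Nat). Nat) 2). Nat


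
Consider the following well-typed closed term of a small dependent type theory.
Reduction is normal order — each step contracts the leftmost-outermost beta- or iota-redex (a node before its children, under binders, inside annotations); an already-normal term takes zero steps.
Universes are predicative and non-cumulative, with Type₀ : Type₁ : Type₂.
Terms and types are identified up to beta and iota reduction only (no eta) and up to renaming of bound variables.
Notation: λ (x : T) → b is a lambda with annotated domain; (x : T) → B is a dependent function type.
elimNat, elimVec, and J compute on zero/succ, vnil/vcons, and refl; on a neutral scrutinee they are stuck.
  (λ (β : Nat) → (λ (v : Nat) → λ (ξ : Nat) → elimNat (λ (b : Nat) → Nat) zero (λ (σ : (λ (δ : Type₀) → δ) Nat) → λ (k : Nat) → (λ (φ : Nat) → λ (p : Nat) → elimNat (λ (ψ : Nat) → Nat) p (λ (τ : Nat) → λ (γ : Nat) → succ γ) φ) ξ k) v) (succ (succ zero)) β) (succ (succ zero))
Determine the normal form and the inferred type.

normal form:
  succ (succ (succ (succ zero)))
inferred type:
  Nat


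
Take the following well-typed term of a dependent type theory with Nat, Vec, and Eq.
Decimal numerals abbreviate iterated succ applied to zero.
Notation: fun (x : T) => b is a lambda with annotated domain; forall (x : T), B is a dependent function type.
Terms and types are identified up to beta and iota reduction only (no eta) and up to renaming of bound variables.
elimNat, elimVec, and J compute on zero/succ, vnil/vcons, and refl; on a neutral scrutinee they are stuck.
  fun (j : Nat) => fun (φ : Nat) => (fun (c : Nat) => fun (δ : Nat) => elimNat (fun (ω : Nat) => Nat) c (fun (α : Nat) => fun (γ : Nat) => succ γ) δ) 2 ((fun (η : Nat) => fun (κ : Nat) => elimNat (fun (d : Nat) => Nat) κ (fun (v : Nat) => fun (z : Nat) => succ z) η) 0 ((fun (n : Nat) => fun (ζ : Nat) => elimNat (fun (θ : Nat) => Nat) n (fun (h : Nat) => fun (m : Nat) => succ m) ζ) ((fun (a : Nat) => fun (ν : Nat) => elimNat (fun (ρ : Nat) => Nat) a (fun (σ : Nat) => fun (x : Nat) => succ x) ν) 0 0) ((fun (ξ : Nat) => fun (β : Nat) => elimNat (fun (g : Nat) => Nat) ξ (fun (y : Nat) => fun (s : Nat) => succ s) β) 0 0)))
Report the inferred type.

type:
  forall (j : Nat), forall (φ : Nat), Nat


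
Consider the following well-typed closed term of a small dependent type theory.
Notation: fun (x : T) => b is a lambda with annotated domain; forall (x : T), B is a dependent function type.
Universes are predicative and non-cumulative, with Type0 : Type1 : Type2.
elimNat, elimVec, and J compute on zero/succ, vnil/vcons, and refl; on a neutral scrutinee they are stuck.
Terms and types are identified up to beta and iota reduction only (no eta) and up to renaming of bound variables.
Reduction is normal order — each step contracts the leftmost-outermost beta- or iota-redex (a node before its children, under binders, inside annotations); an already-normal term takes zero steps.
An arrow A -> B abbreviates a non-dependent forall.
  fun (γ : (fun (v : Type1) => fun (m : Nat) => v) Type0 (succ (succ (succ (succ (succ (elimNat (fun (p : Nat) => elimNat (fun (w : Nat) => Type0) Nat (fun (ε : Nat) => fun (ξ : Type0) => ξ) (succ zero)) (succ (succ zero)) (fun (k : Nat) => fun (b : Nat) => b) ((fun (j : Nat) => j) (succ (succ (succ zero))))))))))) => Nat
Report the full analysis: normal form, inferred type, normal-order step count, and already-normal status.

resulting normal form:
  fun (γ : Type0) => Nat
the term's type:
  Type0 -> Type0
steps to reach normal form (normal order): 2
started in normal form: no
first redex: a beta-redex


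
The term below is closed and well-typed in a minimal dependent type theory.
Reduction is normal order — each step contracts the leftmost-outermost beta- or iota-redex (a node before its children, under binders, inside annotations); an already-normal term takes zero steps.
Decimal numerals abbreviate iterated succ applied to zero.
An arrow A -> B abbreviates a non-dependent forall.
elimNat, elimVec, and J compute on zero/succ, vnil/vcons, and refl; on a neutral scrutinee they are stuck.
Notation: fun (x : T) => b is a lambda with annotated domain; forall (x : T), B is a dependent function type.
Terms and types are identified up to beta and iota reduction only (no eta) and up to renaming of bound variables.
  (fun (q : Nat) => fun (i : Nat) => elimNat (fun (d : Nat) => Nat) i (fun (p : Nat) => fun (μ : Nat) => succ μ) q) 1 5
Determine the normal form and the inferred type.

resulting normal form:
  6
type:
  Nat
observation: normalization takes exactly 6 steps under the normal-order strategy.


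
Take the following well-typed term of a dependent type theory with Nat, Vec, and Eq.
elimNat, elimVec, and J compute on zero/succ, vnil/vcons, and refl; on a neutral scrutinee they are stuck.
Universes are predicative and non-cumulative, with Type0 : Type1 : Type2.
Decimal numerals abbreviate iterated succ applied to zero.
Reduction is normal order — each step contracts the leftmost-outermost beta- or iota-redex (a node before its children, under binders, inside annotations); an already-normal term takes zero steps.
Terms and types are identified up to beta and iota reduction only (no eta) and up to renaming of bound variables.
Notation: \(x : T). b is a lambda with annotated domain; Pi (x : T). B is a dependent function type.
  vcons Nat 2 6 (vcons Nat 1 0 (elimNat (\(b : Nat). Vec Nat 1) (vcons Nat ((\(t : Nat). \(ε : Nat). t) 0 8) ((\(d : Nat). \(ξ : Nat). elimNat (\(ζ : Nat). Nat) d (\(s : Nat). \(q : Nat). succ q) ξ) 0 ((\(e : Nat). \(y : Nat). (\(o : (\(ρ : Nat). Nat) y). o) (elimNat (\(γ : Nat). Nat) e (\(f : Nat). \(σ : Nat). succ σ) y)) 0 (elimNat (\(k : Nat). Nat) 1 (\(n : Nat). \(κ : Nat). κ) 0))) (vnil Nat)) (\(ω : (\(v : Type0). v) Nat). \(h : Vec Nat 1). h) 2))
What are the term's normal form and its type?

resulting normal form:
  vcons Nat 2 6 (vcons Nat 1 0 (vcons Nat 0 1 (vnil Nat)))
type:
  Vec Nat 3
observation: the term reaches its normal form after 23 normal-order steps.


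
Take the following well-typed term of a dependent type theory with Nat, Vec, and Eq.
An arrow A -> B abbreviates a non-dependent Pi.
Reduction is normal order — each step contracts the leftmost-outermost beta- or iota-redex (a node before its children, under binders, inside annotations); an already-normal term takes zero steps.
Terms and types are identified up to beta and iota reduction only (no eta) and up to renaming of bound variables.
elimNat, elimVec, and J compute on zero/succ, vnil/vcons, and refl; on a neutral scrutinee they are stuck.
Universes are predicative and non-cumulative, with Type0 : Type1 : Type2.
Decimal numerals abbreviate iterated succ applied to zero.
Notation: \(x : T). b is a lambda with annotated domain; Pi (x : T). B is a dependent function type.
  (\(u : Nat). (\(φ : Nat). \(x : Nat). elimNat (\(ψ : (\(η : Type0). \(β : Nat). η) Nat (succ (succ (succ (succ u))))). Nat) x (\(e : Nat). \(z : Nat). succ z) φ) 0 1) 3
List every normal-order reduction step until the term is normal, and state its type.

normal-order reduction:
  (\(u : Nat). (\(φ : Nat). \(x : Nat). elimNat (\(ψ : (\(η : Type0). \(β : Nat). η) Nat (succ (succ (succ (succ u))))). Nat) x (\(e : Nat). \(z : Nat). succ z) φ) 0 1) 3
  ~> (\(u : Nat). \(φ : Nat). elimNat (\(x : (\(ψ : Type0). \(η : Nat). ψ) Nat 7). Nat) φ (\(β : Nat). \(e : Nat). succ e) u) 0 1
  ~> (\(u : Nat). elimNat (\(φ : (\(x : Type0). \(ψ : Nat). x) Nat 7). Nat) u (\(η : Nat). \(β : Nat). succ β) 0) 1
  ~> elimNat (\(u : (\(φ : Type0). \(x : Nat). φ) Nat 7). Nat) 1 (\(ψ : Nat). \(η : Nat). succ η) 0
  ~> 1
inferred type:
  Nat


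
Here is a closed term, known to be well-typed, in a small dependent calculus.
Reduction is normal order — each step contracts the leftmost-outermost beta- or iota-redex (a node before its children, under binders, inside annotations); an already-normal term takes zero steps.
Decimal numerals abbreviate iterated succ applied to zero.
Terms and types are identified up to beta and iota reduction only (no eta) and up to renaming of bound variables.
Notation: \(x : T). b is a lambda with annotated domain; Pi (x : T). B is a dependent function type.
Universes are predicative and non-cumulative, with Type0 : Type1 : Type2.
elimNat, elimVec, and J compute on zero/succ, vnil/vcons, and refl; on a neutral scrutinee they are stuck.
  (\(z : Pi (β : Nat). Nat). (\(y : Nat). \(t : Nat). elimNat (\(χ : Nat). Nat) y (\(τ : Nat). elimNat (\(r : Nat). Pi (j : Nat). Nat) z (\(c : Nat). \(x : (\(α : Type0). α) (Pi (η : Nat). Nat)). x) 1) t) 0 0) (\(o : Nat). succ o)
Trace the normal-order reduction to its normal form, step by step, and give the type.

normal-order reduction:
  (\(z : Pi (β : Nat). Nat). (\(y : Nat). \(t : Nat). elimNat (\(χ : Nat). Nat) y (\(τ : Nat). elimNat (\(r : Nat). Pi (j : Nat). Nat) z (\(c : Nat). \(x : (\(α : Type0). α) (Pi (η : Nat). Nat)). x) 1) t) 0 0) (\(o : Nat). succ o)
  ~> (\(z : Nat). \(β : Nat). elimNat (\(y : Nat). Nat) z (\(t : Nat). elimNat (\(χ : Nat). Pi (τ : Nat). Nat) (\(r : Nat). succ r) (\(j : Nat). \(c : (\(x : Type0). x) (Pi (α : Nat). Nat)). c) 1) β) 0 0
  ~> (\(z : Nat). elimNat (\(β : Nat). Nat) 0 (\(y : Nat). elimNat (\(t : Nat). Pi (χ : Nat). Nat) (\(τ : Nat). succ τ) (\(r : Nat). \(j : (\(c : Type0). c) (Pi (x : Nat). Nat)). j) 1) z) 0
  ~> elimNat (\(z : Nat). Nat) 0 (\(β : Nat). elimNat (\(y : Nat). Pi (t : Nat). Nat) (\(χ : Nat). succ χ) (\(τ : Nat). \(r : (\(j : Type0). j) (Pi (c : Nat). Nat)). r) 1) 0
  ~> 0
the term's type:
  Nat


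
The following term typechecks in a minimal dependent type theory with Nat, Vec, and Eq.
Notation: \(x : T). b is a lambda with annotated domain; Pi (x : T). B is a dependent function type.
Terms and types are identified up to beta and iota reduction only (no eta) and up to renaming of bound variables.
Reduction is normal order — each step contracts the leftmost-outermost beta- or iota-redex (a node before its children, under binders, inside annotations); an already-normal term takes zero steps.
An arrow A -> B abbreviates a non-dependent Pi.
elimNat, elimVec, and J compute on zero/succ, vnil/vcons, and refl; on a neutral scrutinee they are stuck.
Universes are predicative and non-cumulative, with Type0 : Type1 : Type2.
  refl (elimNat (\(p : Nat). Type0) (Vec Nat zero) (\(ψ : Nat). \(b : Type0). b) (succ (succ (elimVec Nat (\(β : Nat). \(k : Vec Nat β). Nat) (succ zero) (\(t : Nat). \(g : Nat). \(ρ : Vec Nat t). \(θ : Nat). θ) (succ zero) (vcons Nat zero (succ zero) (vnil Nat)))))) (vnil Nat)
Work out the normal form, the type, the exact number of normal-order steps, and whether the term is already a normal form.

reduced normal form:
  refl (Vec Nat zero) (vnil Nat)
the term's type:
  Eq (Vec Nat zero) (vnil Nat) (vnil Nat)
reduction steps (normal order): 16
already normal: no
first contracted redex: an elimNat iota-redex


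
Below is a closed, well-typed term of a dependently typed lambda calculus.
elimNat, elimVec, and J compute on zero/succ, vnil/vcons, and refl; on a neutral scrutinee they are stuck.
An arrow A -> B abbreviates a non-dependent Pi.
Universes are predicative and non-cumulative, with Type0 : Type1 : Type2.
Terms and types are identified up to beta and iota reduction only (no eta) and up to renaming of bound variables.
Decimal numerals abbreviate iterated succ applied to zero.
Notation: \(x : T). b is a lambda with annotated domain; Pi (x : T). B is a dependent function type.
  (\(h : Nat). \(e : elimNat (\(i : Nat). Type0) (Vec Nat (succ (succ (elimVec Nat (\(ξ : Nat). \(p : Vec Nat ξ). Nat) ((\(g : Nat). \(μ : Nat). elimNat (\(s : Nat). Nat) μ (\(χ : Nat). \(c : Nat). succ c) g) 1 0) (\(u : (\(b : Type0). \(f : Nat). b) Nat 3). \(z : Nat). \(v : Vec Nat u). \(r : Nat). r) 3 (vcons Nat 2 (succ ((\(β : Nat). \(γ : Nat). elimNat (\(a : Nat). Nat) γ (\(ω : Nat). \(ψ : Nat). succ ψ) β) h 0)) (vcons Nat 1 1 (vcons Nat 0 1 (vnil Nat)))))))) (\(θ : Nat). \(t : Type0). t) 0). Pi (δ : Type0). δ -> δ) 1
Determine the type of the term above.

inferred type:
  Vec Nat 3 -> Type1


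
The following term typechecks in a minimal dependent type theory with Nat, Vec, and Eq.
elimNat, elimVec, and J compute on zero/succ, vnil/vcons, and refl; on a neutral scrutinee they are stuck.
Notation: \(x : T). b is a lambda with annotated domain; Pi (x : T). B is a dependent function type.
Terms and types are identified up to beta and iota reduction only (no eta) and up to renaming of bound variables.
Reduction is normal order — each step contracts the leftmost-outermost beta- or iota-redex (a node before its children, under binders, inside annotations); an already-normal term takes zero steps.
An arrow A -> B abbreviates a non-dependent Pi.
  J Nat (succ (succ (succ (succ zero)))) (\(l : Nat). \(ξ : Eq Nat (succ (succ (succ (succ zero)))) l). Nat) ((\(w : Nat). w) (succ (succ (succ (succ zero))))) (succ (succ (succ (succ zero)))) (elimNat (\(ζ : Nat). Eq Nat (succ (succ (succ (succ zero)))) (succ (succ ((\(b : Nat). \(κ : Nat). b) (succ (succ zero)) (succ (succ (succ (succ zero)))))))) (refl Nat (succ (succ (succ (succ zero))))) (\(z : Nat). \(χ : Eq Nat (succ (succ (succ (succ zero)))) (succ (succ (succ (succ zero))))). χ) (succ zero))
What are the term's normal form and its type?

normal form:
  succ (succ (succ (succ zero)))
type:
  Nat
observation: reduction starts at a beta-redex, and 6 normal-order steps reach the normal form.


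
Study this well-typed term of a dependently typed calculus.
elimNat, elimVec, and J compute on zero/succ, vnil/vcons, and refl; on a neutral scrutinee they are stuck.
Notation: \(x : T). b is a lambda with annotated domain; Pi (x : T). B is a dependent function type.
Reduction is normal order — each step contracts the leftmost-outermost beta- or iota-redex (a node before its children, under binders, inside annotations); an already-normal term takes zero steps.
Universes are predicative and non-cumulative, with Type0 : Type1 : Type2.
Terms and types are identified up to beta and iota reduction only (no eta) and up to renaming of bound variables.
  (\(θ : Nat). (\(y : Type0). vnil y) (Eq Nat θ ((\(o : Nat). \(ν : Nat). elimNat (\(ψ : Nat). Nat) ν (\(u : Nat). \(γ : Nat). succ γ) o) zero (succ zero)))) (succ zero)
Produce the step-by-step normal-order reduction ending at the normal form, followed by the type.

normal-order reduction sequence:
  (\(θ : Nat). (\(y : Type0). vnil y) (Eq Nat θ ((\(o : Nat). \(ν : Nat). elimNat (\(ψ : Nat). Nat) ν (\(u : Nat). \(γ : Nat). succ γ) o) zero (succ zero)))) (succ zero)
  ~> (\(θ : Type0). vnil θ) (Eq Nat (succ zero) ((\(y : Nat). \(o : Nat). elimNat (\(ν : Nat). Nat) o (\(ψ : Nat). \(u : Nat). succ u) y) zero (succ zero)))
  ~> vnil (Eq Nat (succ zero) ((\(θ : Nat). \(y : Nat). elimNat (\(o : Nat). Nat) y (\(ν : Nat). \(ψ : Nat). succ ψ) θ) zero (succ zero)))
  ~> vnil (Eq Nat (succ zero) ((\(θ : Nat). elimNat (\(y : Nat). Nat) θ (\(o : Nat). \(ν : Nat). succ ν) zero) (succ zero)))
  ~> vnil (Eq Nat (succ zero) (elimNat (\(θ : Nat). Nat) (succ zero) (\(y : Nat). \(o : Nat). succ o) zero))
  ~> vnil (Eq Nat (succ zero) (succ zero))
type:
  Vec (Eq Nat (succ zero) (succ zero)) zero


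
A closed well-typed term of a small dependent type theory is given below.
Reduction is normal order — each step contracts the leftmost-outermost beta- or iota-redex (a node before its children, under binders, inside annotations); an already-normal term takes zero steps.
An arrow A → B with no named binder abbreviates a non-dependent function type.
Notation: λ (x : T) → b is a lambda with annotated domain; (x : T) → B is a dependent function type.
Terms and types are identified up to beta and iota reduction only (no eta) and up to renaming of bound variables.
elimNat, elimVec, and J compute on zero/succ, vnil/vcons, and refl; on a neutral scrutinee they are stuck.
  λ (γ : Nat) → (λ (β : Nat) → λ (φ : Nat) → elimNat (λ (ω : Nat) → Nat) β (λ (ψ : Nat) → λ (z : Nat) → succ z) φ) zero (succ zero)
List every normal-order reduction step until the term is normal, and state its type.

normal-order reduction sequence:
  λ (γ : Nat) → (λ (β : Nat) → λ (φ : Nat) → elimNat (λ (ω : Nat) → Nat) β (λ (ψ : Nat) → λ (z : Nat) → succ z) φ) zero (succ zero)
  ~> λ (γ : Nat) → (λ (β : Nat) → elimNat (λ (φ : Nat) → Nat) zero (λ (ω : Nat) → λ (ψ : Nat) → succ ψ) β) (succ zero)
  ~> λ (γ : Nat) → elimNat (λ (β : Nat) → Nat) zero (λ (φ : Nat) → λ (ω : Nat) → succ ω) (succ zero)
  ~> λ (γ : Nat) → (λ (β : Nat) → λ (φ : Nat) → succ φ) zero (elimNat (λ (ω : Nat) → Nat) zero (λ (ψ : Nat) → λ (z : Nat) → succ z) zero)
  ~> λ (γ : Nat) → (λ (β : Nat) → succ β) (elimNat (λ (φ : Nat) → Nat) zero (λ (ω : Nat) → λ (ψ : Nat) → succ ψ) zero)
  ~> λ (γ : Nat) → succ (elimNat (λ (β : Nat) → Nat) zero (λ (φ : Nat) → λ (ω : Nat) → succ ω) zero)
  ~> λ (γ : Nat) → succ zero
type:
  Nat → Nat


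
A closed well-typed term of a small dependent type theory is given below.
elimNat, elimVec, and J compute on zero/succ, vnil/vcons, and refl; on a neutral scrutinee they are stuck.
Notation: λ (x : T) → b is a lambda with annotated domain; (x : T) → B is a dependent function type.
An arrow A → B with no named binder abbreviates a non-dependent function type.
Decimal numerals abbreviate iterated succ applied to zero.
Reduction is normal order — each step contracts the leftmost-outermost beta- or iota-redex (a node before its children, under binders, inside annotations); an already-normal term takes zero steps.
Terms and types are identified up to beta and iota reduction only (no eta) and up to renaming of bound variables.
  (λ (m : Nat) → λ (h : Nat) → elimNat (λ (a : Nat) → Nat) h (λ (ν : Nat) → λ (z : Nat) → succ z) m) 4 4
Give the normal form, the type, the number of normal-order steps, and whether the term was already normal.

resulting normal form:
  8
the term's type:
  Nat
reduction steps (normal order): 15
term was already normal: no
first contracted redex: a beta-redex


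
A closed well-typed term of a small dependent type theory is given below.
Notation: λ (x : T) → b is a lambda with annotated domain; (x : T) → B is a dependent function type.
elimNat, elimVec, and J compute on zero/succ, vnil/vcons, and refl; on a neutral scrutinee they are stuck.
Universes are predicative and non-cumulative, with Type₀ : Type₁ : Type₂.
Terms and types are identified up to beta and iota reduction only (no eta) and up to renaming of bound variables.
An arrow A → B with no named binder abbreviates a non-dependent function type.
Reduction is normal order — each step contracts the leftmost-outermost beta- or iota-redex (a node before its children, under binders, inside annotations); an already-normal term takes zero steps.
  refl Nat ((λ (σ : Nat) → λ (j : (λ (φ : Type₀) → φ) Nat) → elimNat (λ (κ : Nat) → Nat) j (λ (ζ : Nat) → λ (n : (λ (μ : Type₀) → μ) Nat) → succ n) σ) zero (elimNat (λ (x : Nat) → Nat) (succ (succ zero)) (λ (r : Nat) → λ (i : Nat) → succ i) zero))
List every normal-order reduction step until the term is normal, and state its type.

normal-order reduction sequence:
  refl Nat ((λ (σ : Nat) → λ (j : (λ (φ : Type₀) → φ) Nat) → elimNat (λ (κ : Nat) → Nat) j (λ (ζ : Nat) → λ (n : (λ (μ : Type₀) → μ) Nat) → succ n) σ) zero (elimNat (λ (x : Nat) → Nat) (succ (succ zero)) (λ (r : Nat) → λ (i : Nat) → succ i) zero))
  ~> refl Nat ((λ (σ : (λ (j : Type₀) → j) Nat) → elimNat (λ (φ : Nat) → Nat) σ (λ (κ : Nat) → λ (ζ : (λ (n : Type₀) → n) Nat) → succ ζ) zero) (elimNat (λ (μ : Nat) → Nat) (succ (succ zero)) (λ (x : Nat) → λ (r : Nat) → succ r) zero))
  ~> refl Nat (elimNat (λ (σ : Nat) → Nat) (elimNat (λ (j : Nat) → Nat) (succ (succ zero)) (λ (φ : Nat) → λ (κ : Nat) → succ κ) zero) (λ (ζ : Nat) → λ (n : (λ (μ : Type₀) → μ) Nat) → succ n) zero)
  ~> refl Nat (elimNat (λ (σ : Nat) → Nat) (succ (succ zero)) (λ (j : Nat) → λ (φ : Nat) → succ φ) zero)
  ~> refl Nat (succ (succ zero))
type:
  Eq Nat (succ (succ zero)) (succ (succ zero))


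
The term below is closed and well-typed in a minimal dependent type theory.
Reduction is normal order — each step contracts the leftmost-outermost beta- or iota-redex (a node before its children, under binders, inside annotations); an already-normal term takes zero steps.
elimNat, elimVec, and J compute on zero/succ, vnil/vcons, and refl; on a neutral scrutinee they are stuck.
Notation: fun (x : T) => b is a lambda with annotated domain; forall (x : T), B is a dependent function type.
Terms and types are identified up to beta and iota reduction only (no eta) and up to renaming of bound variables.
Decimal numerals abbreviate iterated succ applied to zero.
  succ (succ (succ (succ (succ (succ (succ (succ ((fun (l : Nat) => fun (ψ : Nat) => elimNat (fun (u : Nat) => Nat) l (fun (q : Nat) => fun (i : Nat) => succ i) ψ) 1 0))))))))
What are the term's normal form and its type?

normal form:
  9
inferred type:
  Nat
observation: reduction starts at a beta-redex, and 3 normal-order steps reach the normal form.


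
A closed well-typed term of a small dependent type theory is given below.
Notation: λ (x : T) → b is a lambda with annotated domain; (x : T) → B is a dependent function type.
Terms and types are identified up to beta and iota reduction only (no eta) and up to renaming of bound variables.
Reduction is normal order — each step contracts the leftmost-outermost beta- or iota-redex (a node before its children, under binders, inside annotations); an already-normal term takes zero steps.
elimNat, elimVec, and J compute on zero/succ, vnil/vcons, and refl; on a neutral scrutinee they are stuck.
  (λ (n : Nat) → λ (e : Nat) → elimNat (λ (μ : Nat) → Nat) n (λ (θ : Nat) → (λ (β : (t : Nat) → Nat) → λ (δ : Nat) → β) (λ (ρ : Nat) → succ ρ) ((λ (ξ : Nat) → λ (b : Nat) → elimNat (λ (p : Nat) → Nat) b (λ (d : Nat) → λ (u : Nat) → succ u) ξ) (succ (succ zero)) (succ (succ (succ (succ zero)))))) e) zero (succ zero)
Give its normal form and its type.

normal form:
  succ zero
inferred type:
  Nat
observation: reduction starts at a beta-redex, and 8 normal-order steps reach the normal form.


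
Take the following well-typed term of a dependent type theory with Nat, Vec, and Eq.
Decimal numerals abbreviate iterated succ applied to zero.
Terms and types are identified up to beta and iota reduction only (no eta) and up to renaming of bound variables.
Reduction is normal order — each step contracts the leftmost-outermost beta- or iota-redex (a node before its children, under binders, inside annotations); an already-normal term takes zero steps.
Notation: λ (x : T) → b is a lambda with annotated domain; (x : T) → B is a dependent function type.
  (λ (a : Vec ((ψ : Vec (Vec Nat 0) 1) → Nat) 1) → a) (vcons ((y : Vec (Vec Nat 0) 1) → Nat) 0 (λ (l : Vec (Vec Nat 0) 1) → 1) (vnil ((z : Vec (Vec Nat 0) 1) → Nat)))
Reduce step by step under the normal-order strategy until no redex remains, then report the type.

normal-order reduction sequence:
  (λ (a : Vec ((ψ : Vec (Vec Nat 0) 1) → Nat) 1) → a) (vcons ((y : Vec (Vec Nat 0) 1) → Nat) 0 (λ (l : Vec (Vec Nat 0) 1) → 1) (vnil ((z : Vec (Vec Nat 0) 1) → Nat)))
  ~> vcons ((a : Vec (Vec Nat 0) 1) → Nat) 0 (λ (ψ : Vec (Vec Nat 0) 1) → 1) (vnil ((y : Vec (Vec Nat 0) 1) → Nat))
the term's type:
  Vec ((a : Vec (Vec Nat 0) 1) → Nat) 1


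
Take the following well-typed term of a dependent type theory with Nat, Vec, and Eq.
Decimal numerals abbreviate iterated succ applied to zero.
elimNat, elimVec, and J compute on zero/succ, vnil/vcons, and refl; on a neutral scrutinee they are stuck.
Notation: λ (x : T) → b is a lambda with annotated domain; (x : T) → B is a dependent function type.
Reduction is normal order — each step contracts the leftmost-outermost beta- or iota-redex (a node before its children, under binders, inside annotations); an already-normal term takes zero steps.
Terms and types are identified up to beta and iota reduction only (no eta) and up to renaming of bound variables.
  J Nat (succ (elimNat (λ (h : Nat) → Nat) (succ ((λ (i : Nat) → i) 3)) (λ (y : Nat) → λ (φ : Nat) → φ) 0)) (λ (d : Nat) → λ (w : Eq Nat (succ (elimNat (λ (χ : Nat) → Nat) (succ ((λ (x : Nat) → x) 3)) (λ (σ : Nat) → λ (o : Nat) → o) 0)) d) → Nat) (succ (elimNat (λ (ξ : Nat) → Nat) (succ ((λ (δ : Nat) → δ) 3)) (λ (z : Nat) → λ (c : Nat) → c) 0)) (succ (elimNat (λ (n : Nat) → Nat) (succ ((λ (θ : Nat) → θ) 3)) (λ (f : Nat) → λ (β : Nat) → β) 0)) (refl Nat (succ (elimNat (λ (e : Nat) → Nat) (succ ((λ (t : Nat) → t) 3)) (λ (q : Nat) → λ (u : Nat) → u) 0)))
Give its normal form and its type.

reduced normal form:
  5
type:
  Nat
observation: normalization takes exactly 3 steps under the normal-order strategy.
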